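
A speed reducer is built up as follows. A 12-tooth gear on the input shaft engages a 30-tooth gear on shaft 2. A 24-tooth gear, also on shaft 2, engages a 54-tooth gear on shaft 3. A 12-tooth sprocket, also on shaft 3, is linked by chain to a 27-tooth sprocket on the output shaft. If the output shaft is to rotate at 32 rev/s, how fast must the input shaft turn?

Overall ratio R = 2.5 × 2.25 × 2.25 = 12.656.
Required input speed = output speed × R = 32 × 12.656 = 405 rev/s.

405 rev/s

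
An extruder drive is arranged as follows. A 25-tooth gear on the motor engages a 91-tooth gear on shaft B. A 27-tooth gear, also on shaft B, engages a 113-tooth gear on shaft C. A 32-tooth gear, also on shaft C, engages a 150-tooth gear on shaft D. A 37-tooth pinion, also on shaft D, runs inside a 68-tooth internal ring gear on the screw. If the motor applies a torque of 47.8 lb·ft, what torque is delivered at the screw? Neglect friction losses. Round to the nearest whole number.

6273 lb·ft

After the gear mesh (91/25): 47.8 × 3.64 = 173.99 lb·ft
After the gear mesh (113/27): 173.99 × 4.1852 = 728.19 lb·ft
After the gear mesh (150/32): 728.19 × 4.6875 = 3413.4 lb·ft
After the internal gear (68/37): 3413.4 × 1.8378 = 6273.2 lb·ft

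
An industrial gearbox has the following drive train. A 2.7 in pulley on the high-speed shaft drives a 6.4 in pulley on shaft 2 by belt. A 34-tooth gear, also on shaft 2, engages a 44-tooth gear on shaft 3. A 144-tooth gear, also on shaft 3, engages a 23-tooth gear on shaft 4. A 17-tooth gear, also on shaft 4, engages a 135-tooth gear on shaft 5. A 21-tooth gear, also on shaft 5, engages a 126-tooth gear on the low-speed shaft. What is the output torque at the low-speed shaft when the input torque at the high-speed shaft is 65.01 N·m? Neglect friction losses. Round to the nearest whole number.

Belt: ratio = 6.4/2.7 = 2.3704; torque at shaft 2 = 65.01 × 2.3704 = 154.1 N·m.
Gear mesh: ratio = 44/34 = 1.2941; torque at shaft 3 = 154.1 × 1.2941 = 199.42 N·m.
Gear mesh: ratio = 23/144 = 0.15972; torque at shaft 4 = 199.42 × 0.15972 = 31.852 N·m.
Gear mesh: ratio = 135/17 = 7.9412; torque at shaft 5 = 31.852 × 7.9412 = 252.94 N·m.
Gear mesh: ratio = 126/21 = 6; torque at the low-speed shaft = 252.94 × 6 = 1517.6 N·m.

1518 N·m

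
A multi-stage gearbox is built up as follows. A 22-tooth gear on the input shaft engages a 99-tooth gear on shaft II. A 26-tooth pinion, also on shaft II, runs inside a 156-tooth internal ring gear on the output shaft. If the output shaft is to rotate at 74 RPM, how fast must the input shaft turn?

Overall ratio R = 4.5 × 6 = 27.
Required input speed = output speed × R = 74 × 27 = 1998 RPM.

1998 RPM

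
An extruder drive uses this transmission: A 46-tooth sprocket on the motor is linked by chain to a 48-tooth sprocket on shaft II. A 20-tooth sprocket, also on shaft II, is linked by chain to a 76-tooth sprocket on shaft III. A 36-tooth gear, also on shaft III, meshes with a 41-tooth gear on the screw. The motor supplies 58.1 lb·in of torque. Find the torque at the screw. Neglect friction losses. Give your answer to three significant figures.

Chain: ratio = 48/46 = 1.0435; torque at shaft II = 58.1 × 1.0435 = 60.626 lb·in.
Chain: ratio = 76/20 = 3.8; torque at shaft III = 60.626 × 3.8 = 230.38 lb·in.
Gear mesh: ratio = 41/36 = 1.1389; torque at the screw = 230.38 × 1.1389 = 262.38 lb·in.

262 lb·in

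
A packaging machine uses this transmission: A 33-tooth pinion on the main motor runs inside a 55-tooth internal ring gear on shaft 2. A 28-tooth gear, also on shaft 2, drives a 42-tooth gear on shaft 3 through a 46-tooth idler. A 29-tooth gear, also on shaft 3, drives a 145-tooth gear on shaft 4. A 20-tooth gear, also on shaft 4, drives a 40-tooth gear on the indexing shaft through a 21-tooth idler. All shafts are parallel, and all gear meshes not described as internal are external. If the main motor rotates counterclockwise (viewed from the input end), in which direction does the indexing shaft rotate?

clockwise

the main motor → shaft 2: internal mesh, same direction → CCW.
shaft 2 → shaft 3: driver → idler → driven is 2 external meshes, 2 reversals → CCW.
shaft 3 → shaft 4: external mesh, 1 reversal → CW.
shaft 4 → the indexing shaft: driver → idler → driven is 2 external meshes, 2 reversals → CW.
5 reversals in total — an odd number — so the indexing shaft turns opposite to the main motor.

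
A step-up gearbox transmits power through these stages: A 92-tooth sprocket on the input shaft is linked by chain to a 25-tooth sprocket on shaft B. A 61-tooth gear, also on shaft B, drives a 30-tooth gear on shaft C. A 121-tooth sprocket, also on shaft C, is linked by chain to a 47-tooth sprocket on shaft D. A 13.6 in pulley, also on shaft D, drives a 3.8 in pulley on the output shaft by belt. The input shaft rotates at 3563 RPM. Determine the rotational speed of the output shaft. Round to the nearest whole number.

Chain: ratio = 25/92 = 0.27174, so shaft B turns at 3563 / 0.27174 = 13112 RPM.
Gear mesh: ratio = 30/61 = 0.4918, so shaft C turns at 13112 / 0.4918 = 26661 RPM.
Chain: ratio = 47/121 = 0.38843, so shaft D turns at 26661 / 0.38843 = 68637 RPM.
Belt: ratio = 3.8/13.6 = 0.27941, so the output shaft turns at 68637 / 0.27941 = 2.4565e+05 RPM.

245649 RPM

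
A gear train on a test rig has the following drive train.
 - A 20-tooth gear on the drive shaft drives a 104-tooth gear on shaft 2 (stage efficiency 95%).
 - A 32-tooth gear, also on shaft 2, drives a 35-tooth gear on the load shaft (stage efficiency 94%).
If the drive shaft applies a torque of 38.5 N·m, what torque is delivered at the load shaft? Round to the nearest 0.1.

Gear mesh: ratio = 104/20 = 5.2; torque at shaft 2 = 38.5 × 5.2 × 0.95 = 190.19 N·m.
Gear mesh: ratio = 35/32 = 1.0938; torque at the load shaft = 190.19 × 1.0938 × 0.94 = 195.54 N·m.

195.5 N·m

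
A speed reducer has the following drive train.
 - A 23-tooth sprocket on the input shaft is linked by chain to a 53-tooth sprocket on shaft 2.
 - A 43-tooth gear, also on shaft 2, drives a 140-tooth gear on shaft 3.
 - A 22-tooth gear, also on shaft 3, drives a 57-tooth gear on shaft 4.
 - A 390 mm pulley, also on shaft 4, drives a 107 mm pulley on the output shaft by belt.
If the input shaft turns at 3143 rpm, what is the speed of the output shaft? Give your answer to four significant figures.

the input shaft → shaft 2 (chain, 53/23): 3143 ÷ 2.3043 = 1363.9 rpm
shaft 2 → shaft 3 (gear mesh, 140/43): 1363.9 ÷ 3.2558 = 418.93 rpm
shaft 3 → shaft 4 (gear mesh, 57/22): 418.93 ÷ 2.5909 = 161.69 rpm
shaft 4 → the output shaft (belt, 107/390): 161.69 ÷ 0.27436 = 589.34 rpm

589.3 rpm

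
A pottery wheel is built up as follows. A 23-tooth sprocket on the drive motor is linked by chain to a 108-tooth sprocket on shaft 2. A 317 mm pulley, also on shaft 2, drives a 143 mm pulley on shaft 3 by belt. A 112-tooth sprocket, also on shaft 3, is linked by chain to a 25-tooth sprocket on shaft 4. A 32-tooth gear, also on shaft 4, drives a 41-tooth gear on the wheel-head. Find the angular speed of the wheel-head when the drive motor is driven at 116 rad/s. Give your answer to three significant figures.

chain 108/23 = 4.6957 → 116/4.6957 = 24.704 rad/s
belt 143/317 = 0.4511 → 24.704/0.4511 = 54.763 rad/s
chain 25/112 = 0.22321 → 54.763/0.22321 = 245.34 rad/s
gear mesh 41/32 = 1.2812 → 245.34/1.2812 = 191.48 rad/s

191 rad/s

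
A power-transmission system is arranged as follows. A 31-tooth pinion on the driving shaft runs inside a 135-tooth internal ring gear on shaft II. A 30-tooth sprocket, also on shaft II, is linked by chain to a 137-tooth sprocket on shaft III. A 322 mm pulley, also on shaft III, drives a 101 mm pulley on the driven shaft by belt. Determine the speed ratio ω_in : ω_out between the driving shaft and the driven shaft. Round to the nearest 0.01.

6.24

Each stage contributes driven/driver: internal gear 135/31 = 4.3548, chain 137/30 = 4.5667, belt 101/322 = 0.31366.
Overall: 4.3548 × 4.5667 × 0.31366 = 6.2379.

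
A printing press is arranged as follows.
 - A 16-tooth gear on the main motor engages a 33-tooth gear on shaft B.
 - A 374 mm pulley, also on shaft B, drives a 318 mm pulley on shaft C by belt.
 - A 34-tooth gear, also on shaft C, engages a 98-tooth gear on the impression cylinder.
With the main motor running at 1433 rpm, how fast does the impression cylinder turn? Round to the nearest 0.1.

283.5 rpm

Gear mesh: ratio = 33/16 = 2.0625, so shaft B turns at 1433 / 2.0625 = 694.79 rpm.
Belt: ratio = 318/374 = 0.85027, so shaft C turns at 694.79 / 0.85027 = 817.14 rpm.
Gear mesh: ratio = 98/34 = 2.8824, so the impression cylinder turns at 817.14 / 2.8824 = 283.5 rpm.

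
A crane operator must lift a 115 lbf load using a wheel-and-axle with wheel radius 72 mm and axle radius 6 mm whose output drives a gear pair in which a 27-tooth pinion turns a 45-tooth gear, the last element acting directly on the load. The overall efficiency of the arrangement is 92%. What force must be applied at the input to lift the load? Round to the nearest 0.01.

Wheel-and-axle MA = R/r = 72/6 = 12.
Gear pair MA = 45/27 = 1.6667.
Combined ideal MA = 12 × 1.6667 = 20.
Actual MA = 20 × 0.92 = 18.4.
Effort = load / actual MA = 115 / 18.4 = 6.25 lbf.

6.25 lbf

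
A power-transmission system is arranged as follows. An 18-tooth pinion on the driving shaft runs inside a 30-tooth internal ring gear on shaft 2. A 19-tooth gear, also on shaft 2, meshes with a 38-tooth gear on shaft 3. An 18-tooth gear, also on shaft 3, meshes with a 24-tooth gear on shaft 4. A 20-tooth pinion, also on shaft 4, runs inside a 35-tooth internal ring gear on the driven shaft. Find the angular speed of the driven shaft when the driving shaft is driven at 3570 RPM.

the driving shaft → shaft 2 (internal gear, 30/18): 3570 ÷ 1.6667 = 2142 RPM
shaft 2 → shaft 3 (gear mesh, 38/19): 2142 ÷ 2 = 1071 RPM
shaft 3 → shaft 4 (gear mesh, 24/18): 1071 ÷ 1.3333 = 803.25 RPM
shaft 4 → the driven shaft (internal gear, 35/20): 803.25 ÷ 1.75 = 459 RPM

459 RPM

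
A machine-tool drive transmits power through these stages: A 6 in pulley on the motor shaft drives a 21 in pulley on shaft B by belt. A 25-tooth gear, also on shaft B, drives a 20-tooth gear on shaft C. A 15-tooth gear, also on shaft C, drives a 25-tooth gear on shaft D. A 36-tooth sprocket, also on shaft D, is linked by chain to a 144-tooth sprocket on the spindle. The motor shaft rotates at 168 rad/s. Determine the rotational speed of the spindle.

9 rad/s

belt 21/6 = 3.5 → 168/3.5 = 48 rad/s
gear mesh 20/25 = 0.8 → 48/0.8 = 60 rad/s
gear mesh 25/15 = 1.6667 → 60/1.6667 = 36 rad/s
chain 144/36 = 4 → 36/4 = 9 rad/s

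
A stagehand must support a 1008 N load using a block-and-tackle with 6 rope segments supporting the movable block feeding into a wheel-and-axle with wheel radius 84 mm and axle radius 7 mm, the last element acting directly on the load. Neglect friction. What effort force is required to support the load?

Block-and-tackle MA = number of supporting rope parts = 6.
Wheel-and-axle MA = R/r = 84/7 = 12.
Combined ideal MA = 6 × 12 = 72.
Effort = load / MA = 1008 / 72 = 14 N.

14 N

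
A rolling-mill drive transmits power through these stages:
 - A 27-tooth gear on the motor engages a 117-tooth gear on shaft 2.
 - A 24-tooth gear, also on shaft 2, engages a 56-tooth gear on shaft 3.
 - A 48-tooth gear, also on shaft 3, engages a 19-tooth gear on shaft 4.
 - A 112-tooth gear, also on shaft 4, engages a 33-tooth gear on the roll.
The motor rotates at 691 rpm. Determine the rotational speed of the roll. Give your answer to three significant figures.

586 rpm

gear mesh 117/27 = 4.3333 → 691/4.3333 = 159.46 rpm
gear mesh 56/24 = 2.3333 → 159.46/2.3333 = 68.341 rpm
gear mesh 19/48 = 0.39583 → 68.341/0.39583 = 172.65 rpm
gear mesh 33/112 = 0.29464 → 172.65/0.29464 = 585.96 rpm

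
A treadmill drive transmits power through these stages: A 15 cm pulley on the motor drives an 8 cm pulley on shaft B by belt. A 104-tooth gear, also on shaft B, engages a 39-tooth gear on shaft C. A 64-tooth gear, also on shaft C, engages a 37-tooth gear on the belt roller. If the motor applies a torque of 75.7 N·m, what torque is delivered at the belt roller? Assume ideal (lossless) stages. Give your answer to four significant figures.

After the belt (8/15): 75.7 × 0.53333 = 40.373 N·m
After the gear mesh (39/104): 40.373 × 0.375 = 15.14 N·m
After the gear mesh (37/64): 15.14 × 0.57812 = 8.7528 N·m

8.753 N·m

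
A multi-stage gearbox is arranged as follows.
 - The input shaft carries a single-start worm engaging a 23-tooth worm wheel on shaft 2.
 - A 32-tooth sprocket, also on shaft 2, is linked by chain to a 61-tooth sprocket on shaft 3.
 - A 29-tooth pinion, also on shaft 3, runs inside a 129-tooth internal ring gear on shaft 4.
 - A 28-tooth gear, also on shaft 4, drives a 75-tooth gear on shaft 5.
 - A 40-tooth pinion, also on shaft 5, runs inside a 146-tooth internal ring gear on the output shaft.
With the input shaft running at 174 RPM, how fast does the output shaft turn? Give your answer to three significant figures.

worm 23/1 = 23 → 174/23 = 7.5652 RPM
chain 61/32 = 1.9062 → 7.5652/1.9062 = 3.9686 RPM
internal gear 129/29 = 4.4483 → 3.9686/4.4483 = 0.89217 RPM
gear mesh 75/28 = 2.6786 → 0.89217/2.6786 = 0.33308 RPM
internal gear 146/40 = 3.65 → 0.33308/3.65 = 0.091254 RPM

0.0913 RPM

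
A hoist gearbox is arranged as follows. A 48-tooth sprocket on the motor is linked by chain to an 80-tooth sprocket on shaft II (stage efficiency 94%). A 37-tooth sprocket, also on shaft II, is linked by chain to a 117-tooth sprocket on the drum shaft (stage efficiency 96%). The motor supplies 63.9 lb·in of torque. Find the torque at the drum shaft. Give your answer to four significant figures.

303.9 lb·in

chain 80/48 = 1.6667 → τ = 63.9·1.6667·0.94 = 100.11 lb·in
chain 117/37 = 3.1622 → τ = 100.11·3.1622·0.96 = 303.9 lb·in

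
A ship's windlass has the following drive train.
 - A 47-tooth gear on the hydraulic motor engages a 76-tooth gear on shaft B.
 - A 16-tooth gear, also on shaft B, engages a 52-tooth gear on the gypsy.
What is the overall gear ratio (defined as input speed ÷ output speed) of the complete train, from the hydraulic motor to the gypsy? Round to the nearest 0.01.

5.26

Each stage contributes driven/driver: gear mesh 76/47 = 1.617, gear mesh 52/16 = 3.25.
Overall: 1.617 × 3.25 = 5.2553.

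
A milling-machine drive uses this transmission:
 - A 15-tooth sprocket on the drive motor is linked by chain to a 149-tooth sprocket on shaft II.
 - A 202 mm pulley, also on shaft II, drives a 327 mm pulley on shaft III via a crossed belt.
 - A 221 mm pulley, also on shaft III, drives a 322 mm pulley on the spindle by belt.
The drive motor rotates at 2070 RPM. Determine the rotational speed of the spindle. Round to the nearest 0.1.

the drive motor → shaft II (chain, 149/15): 2070 ÷ 9.9333 = 208.39 RPM
shaft II → shaft III (belt, 327/202): 208.39 ÷ 1.6188 = 128.73 RPM
shaft III → the spindle (belt, 322/221): 128.73 ÷ 1.457 = 88.352 RPM

88.4 RPM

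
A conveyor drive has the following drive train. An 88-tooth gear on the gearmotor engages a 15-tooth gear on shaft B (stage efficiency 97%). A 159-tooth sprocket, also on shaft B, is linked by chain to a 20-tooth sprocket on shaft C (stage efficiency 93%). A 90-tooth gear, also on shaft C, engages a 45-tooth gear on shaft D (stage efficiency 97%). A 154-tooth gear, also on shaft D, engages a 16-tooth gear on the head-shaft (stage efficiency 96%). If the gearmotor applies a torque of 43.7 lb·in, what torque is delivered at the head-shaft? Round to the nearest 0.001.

Gear mesh: ratio = 15/88 = 0.17045; torque at shaft B = 43.7 × 0.17045 × 0.97 = 7.2254 lb·in.
Chain: ratio = 20/159 = 0.12579; torque at shaft C = 7.2254 × 0.12579 × 0.93 = 0.84524 lb·in.
Gear mesh: ratio = 45/90 = 0.5; torque at shaft D = 0.84524 × 0.5 × 0.97 = 0.40994 lb·in.
Gear mesh: ratio = 16/154 = 0.1039; torque at the head-shaft = 0.40994 × 0.1039 × 0.96 = 0.040887 lb·in.

0.041 lb·in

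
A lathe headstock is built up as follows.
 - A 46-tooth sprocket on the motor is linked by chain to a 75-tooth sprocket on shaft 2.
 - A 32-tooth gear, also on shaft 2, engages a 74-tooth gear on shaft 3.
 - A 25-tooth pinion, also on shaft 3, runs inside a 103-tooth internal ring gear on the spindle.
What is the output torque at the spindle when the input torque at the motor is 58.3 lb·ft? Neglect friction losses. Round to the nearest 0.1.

chain 75/46 = 1.6304 → τ = 58.3·1.6304 = 95.054 lb·ft
gear mesh 74/32 = 2.3125 → τ = 95.054·2.3125 = 219.81 lb·ft
internal gear 103/25 = 4.12 → τ = 219.81·4.12 = 905.63 lb·ft

905.6 lb·ft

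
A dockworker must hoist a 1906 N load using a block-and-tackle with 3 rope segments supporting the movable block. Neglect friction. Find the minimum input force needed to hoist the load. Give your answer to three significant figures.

635 N

Block-and-tackle MA = number of supporting rope parts = 3.
Effort = load / MA = 1906 / 3 = 635.33 N.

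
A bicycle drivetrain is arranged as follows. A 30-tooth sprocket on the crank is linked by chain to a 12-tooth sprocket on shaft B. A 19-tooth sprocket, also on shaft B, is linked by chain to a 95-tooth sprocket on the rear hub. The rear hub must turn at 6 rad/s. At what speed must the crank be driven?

12 rad/s

Overall ratio R = 0.4 × 5 = 2.
Required input speed = output speed × R = 6 × 2 = 12 rad/s.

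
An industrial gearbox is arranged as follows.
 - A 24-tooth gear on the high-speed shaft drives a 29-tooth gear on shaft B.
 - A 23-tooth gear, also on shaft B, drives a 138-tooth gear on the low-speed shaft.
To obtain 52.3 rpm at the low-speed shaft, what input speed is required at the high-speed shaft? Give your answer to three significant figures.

Overall ratio R = 1.2083 × 6 = 7.25.
Required input speed = output speed × R = 52.3 × 7.25 = 379.17 rpm.

379 rpm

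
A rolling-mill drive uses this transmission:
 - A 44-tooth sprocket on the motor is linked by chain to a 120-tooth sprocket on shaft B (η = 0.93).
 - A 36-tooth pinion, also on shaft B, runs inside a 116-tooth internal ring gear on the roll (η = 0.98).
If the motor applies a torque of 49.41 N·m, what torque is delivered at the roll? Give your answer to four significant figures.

After the chain (120/44): 49.41 × 2.7273 × 0.93 = 125.32 N·m
After the internal gear (116/36): 125.32 × 3.2222 × 0.98 = 395.74 N·m

395.7 N·m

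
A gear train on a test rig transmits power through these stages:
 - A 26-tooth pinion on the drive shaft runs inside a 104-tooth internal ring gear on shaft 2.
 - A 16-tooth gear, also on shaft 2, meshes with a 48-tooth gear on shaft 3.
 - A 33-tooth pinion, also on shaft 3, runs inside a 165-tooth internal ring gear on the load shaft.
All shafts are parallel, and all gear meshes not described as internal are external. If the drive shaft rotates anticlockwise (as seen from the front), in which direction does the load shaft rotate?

clockwise

the drive shaft → shaft 2: internal mesh, same direction → CCW.
shaft 2 → shaft 3: external mesh, 1 reversal → CW.
shaft 3 → the load shaft: internal mesh, same direction → CW.
1 reversal in total — an odd number — so the load shaft turns opposite to the drive shaft.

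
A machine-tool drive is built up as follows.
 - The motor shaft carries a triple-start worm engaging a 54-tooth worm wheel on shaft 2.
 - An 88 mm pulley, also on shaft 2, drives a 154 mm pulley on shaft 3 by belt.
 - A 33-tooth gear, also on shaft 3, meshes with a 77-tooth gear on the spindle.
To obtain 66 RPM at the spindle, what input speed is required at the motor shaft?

4851 RPM

Overall ratio R = 18 × 1.75 × 2.3333 = 73.5.
Required input speed = output speed × R = 66 × 73.5 = 4851 RPM.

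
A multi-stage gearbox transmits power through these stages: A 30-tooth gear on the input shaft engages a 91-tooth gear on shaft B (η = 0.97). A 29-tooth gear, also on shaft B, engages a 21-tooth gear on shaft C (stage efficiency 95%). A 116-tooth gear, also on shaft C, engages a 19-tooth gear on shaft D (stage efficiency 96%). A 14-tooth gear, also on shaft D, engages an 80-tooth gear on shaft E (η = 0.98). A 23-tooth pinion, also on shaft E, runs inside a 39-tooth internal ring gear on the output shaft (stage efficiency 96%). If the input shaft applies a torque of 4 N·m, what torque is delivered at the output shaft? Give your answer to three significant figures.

After the gear mesh (91/30): 4 × 3.0333 × 0.97 = 11.769 N·m
After the gear mesh (21/29): 11.769 × 0.72414 × 0.95 = 8.0965 N·m
After the gear mesh (19/116): 8.0965 × 0.16379 × 0.96 = 1.2731 N·m
After the gear mesh (80/14): 1.2731 × 5.7143 × 0.98 = 7.1294 N·m
After the internal gear (39/23): 7.1294 × 1.6957 × 0.96 = 11.605 N·m

11.6 N·m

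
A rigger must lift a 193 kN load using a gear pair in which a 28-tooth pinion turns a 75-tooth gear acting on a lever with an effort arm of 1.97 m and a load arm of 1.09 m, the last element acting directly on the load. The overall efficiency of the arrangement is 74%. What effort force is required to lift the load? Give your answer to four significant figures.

53.87 kN

Gear pair MA = 75/28 = 2.6786.
Lever MA = effort arm / load arm = 1.97/1.09 = 1.8073.
Combined ideal MA = 2.6786 × 1.8073 = 4.8411.
Actual MA = 4.8411 × 0.74 = 3.5824.
Effort = load / actual MA = 193 / 3.5824 = 53.874 kN.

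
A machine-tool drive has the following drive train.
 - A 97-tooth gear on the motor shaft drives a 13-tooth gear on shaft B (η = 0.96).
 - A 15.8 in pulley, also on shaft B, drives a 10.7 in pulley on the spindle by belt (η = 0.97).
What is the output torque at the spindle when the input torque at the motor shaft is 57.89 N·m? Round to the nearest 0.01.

gear mesh 13/97 = 0.13402 → τ = 57.89·0.13402·0.96 = 7.4481 N·m
belt 10.7/15.8 = 0.67722 → τ = 7.4481·0.67722·0.97 = 4.8927 N·m

4.89 N·m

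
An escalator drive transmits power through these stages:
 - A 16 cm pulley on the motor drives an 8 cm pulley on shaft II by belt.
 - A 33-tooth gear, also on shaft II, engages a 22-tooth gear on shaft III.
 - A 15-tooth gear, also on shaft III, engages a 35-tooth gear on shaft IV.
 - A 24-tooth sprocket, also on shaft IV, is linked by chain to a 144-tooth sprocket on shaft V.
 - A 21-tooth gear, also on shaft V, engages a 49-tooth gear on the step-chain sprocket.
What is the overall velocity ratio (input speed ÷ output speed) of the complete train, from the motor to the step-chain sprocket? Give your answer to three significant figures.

10.9

Each stage contributes driven/driver: belt 8/16 = 0.5, gear mesh 22/33 = 0.66667, gear mesh 35/15 = 2.3333, chain 144/24 = 6, gear mesh 49/21 = 2.3333.
Overall: 0.5 × 0.66667 × 2.3333 × 6 × 2.3333 = 10.889.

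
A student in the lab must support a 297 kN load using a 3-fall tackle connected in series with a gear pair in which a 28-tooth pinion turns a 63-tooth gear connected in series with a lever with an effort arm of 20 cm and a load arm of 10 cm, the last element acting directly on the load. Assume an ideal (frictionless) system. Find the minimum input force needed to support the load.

22 kN

Block-and-tackle MA = number of supporting rope parts = 3.
Gear pair MA = 63/28 = 2.25.
Lever MA = effort arm / load arm = 20/10 = 2.
Combined ideal MA = 3 × 2.25 × 2 = 13.5.
Effort = load / MA = 297 / 13.5 = 22 kN.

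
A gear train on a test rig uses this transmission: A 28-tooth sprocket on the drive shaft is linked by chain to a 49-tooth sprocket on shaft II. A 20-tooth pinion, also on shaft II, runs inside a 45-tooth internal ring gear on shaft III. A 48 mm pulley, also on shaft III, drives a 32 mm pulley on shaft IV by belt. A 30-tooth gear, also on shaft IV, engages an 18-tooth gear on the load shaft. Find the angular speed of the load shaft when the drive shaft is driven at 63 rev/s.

chain 49/28 = 1.75 → 63/1.75 = 36 rev/s
internal gear 45/20 = 2.25 → 36/2.25 = 16 rev/s
belt 32/48 = 0.66667 → 16/0.66667 = 24 rev/s
gear mesh 18/30 = 0.6 → 24/0.6 = 40 rev/s

40 rev/s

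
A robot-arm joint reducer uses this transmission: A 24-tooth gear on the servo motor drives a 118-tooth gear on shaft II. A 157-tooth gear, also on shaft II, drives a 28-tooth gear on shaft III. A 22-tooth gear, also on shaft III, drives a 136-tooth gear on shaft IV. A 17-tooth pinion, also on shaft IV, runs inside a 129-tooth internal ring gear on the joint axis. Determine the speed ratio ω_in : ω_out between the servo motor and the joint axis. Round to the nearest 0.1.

41.1

Each stage contributes driven/driver: gear mesh 118/24 = 4.9167, gear mesh 28/157 = 0.17834, gear mesh 136/22 = 6.1818, internal gear 129/17 = 7.5882.
Overall: 4.9167 × 0.17834 × 6.1818 × 7.5882 = 41.133.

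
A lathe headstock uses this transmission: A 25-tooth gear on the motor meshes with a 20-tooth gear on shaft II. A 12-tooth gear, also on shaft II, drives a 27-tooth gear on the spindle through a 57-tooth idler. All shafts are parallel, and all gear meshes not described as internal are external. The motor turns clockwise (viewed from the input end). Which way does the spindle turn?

the motor → shaft II: external mesh, 1 reversal → CCW.
shaft II → the spindle: driver → idler → driven is 2 external meshes, 2 reversals → CCW.
3 reversals in total — an odd number — so the spindle turns opposite to the motor.

counterclockwise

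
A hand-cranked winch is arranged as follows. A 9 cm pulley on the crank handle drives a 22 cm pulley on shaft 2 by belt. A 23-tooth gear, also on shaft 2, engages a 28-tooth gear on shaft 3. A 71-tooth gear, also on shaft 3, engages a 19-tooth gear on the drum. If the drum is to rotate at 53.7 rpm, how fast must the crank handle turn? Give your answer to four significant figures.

42.76 rpm

Overall ratio R = 2.4444 × 1.2174 × 0.26761 = 0.79635.
Required input speed = output speed × R = 53.7 × 0.79635 = 42.764 rpm.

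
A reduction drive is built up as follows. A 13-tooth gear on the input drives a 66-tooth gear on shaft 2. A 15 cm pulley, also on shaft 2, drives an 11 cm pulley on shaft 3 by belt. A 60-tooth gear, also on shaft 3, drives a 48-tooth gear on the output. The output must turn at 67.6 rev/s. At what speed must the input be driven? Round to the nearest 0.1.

201.3 rev/s

Overall ratio R = 5.0769 × 0.73333 × 0.8 = 2.9785.
Required input speed = output speed × R = 67.6 × 2.9785 = 201.34 rev/s.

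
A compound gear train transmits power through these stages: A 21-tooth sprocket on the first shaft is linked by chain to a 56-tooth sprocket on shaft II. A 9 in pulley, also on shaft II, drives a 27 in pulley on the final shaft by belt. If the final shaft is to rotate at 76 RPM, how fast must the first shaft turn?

608 RPM

Overall ratio R = 2.6667 × 3 = 8.
Required input speed = output speed × R = 76 × 8 = 608 RPM.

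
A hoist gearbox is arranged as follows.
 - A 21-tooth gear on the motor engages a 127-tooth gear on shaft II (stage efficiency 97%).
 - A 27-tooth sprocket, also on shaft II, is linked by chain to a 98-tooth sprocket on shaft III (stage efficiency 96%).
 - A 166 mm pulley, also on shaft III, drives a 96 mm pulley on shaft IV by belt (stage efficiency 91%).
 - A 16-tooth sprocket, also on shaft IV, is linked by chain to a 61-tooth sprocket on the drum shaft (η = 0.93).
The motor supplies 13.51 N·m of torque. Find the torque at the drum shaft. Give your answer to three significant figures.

After the gear mesh (127/21): 13.51 × 6.0476 × 0.97 = 79.252 N·m
After the chain (98/27): 79.252 × 3.6296 × 0.96 = 276.15 N·m
After the belt (96/166): 276.15 × 0.57831 × 0.91 = 145.33 N·m
After the chain (61/16): 145.33 × 3.8125 × 0.93 = 515.28 N·m

515 N·m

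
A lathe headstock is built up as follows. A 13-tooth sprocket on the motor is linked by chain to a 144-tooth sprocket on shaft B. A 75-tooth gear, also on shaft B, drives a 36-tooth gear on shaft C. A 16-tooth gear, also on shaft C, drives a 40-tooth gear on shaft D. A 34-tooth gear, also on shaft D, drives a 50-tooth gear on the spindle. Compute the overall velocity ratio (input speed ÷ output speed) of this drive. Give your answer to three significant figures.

Each stage contributes driven/driver: chain 144/13 = 11.077, gear mesh 36/75 = 0.48, gear mesh 40/16 = 2.5, gear mesh 50/34 = 1.4706.
Overall: 11.077 × 0.48 × 2.5 × 1.4706 = 19.548.

19.5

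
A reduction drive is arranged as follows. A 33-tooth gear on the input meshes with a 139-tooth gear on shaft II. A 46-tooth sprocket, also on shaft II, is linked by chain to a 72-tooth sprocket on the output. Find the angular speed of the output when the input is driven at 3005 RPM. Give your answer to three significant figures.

gear mesh 139/33 = 4.2121 → 3005/4.2121 = 713.42 RPM
chain 72/46 = 1.5652 → 713.42/1.5652 = 455.79 RPM

456 RPM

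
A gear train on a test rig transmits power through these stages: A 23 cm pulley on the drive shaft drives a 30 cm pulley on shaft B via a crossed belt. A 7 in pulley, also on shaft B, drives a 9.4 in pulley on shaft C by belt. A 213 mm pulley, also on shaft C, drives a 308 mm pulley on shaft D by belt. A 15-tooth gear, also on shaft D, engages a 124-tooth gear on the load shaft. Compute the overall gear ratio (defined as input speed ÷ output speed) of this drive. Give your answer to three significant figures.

Each stage contributes driven/driver: belt 30/23 = 1.3043, belt 9.4/7 = 1.3429, belt 308/213 = 1.446, gear mesh 124/15 = 8.2667.
Overall: 1.3043 × 1.3429 × 1.446 × 8.2667 = 20.937.

20.9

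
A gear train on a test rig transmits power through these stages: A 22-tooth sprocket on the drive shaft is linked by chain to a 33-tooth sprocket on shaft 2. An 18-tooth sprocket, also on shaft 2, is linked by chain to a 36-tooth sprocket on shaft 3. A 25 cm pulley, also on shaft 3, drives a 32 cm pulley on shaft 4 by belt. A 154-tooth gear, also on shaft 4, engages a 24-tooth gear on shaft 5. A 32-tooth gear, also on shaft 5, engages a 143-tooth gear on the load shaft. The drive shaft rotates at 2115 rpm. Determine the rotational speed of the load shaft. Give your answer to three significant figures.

the drive shaft → shaft 2 (chain, 33/22): 2115 ÷ 1.5 = 1410 rpm
shaft 2 → shaft 3 (chain, 36/18): 1410 ÷ 2 = 705 rpm
shaft 3 → shaft 4 (belt, 32/25): 705 ÷ 1.28 = 550.78 rpm
shaft 4 → shaft 5 (gear mesh, 24/154): 550.78 ÷ 0.15584 = 3534.2 rpm
shaft 5 → the load shaft (gear mesh, 143/32): 3534.2 ÷ 4.4688 = 790.87 rpm

791 rpm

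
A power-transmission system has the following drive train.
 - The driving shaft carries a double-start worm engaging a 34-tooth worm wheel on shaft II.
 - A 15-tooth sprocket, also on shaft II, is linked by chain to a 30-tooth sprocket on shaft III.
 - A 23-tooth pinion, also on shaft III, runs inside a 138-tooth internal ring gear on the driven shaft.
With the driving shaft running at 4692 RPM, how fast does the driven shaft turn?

Worm: ratio = 34/2 = 17, so shaft II turns at 4692 / 17 = 276 RPM.
Chain: ratio = 30/15 = 2, so shaft III turns at 276 / 2 = 138 RPM.
Internal gear: ratio = 138/23 = 6, so the driven shaft turns at 138 / 6 = 23 RPM.

23 RPM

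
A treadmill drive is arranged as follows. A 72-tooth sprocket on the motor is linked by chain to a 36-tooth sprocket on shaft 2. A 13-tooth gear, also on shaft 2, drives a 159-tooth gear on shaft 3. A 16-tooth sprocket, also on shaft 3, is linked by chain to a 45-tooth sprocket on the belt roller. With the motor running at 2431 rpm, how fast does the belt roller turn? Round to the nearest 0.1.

Chain: ratio = 36/72 = 0.5, so shaft 2 turns at 2431 / 0.5 = 4862 rpm.
Gear mesh: ratio = 159/13 = 12.231, so shaft 3 turns at 4862 / 12.231 = 397.52 rpm.
Chain: ratio = 45/16 = 2.8125, so the belt roller turns at 397.52 / 2.8125 = 141.34 rpm.

141.3 rpm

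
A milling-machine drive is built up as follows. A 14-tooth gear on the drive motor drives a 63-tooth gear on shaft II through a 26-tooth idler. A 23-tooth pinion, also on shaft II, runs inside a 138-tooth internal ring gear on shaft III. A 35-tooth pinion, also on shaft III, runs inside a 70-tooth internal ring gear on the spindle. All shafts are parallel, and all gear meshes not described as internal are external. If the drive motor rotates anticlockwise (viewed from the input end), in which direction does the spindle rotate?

anticlockwise

the drive motor → shaft II: driver → idler → driven is 2 external meshes, 2 reversals → CCW.
shaft II → shaft III: internal mesh, same direction → CCW.
shaft III → the spindle: internal mesh, same direction → CCW.
2 reversals in total — an even number — so the spindle turns the same way as the drive motor.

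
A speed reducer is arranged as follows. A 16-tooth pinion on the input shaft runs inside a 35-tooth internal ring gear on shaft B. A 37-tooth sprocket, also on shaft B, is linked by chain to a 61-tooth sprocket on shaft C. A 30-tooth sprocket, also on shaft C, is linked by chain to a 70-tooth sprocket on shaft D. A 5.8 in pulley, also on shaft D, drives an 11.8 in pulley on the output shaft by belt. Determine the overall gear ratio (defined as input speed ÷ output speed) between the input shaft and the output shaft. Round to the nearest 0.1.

Each stage contributes driven/driver: internal gear 35/16 = 2.1875, chain 61/37 = 1.6486, chain 70/30 = 2.3333, belt 11.8/5.8 = 2.0345.
Overall: 2.1875 × 1.6486 × 2.3333 × 2.0345 = 17.12.

17.1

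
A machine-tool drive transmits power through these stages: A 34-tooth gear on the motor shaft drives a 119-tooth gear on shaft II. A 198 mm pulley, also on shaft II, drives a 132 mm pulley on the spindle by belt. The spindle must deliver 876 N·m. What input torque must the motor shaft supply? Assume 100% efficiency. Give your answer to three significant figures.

375 N·m

Overall ratio R = 3.5 × 0.66667 = 2.3333.
Input torque = output torque / R = 876 / 2.3333 = 375.43 N·m.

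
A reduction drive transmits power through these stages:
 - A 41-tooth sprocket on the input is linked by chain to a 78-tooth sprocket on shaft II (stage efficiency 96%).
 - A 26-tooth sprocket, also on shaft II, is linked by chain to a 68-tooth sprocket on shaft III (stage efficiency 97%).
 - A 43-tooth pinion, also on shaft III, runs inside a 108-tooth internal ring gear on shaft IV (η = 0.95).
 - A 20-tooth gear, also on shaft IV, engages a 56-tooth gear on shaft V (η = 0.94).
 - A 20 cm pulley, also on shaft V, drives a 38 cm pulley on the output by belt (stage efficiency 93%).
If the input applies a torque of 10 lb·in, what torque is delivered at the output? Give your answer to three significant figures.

514 lb·in

chain 78/41 = 1.9024 → τ = 10·1.9024·0.96 = 18.263 lb·in
chain 68/26 = 2.6154 → τ = 18.263·2.6154·0.97 = 46.333 lb·in
internal gear 108/43 = 2.5116 → τ = 46.333·2.5116·0.95 = 110.55 lb·in
gear mesh 56/20 = 2.8 → τ = 110.55·2.8·0.94 = 290.97 lb·in
belt 38/20 = 1.9 → τ = 290.97·1.9·0.93 = 514.15 lb·in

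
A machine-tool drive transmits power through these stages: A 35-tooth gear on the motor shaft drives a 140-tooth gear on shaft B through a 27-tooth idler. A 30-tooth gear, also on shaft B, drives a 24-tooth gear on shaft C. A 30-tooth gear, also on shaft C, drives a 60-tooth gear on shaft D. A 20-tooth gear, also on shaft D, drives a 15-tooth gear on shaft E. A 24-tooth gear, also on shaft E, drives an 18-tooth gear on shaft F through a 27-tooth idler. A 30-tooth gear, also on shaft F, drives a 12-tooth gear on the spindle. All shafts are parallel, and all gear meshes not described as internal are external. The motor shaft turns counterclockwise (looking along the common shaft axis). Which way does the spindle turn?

the motor shaft → shaft B: driver → idler → driven is 2 external meshes, 2 reversals → CCW.
shaft B → shaft C: external mesh, 1 reversal → CW.
shaft C → shaft D: external mesh, 1 reversal → CCW.
shaft D → shaft E: external mesh, 1 reversal → CW.
shaft E → shaft F: driver → idler → driven is 2 external meshes, 2 reversals → CW.
shaft F → the spindle: external mesh, 1 reversal → CCW.
8 reversals in total — an even number — so the spindle turns the same way as the motor shaft.

counterclockwise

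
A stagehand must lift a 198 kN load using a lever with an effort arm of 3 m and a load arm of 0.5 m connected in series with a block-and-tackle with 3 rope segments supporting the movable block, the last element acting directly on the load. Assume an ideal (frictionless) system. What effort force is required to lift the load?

Lever MA = effort arm / load arm = 3/0.5 = 6.
Block-and-tackle MA = number of supporting rope parts = 3.
Combined ideal MA = 6 × 3 = 18.
Effort = load / MA = 198 / 18 = 11 kN.

11 kN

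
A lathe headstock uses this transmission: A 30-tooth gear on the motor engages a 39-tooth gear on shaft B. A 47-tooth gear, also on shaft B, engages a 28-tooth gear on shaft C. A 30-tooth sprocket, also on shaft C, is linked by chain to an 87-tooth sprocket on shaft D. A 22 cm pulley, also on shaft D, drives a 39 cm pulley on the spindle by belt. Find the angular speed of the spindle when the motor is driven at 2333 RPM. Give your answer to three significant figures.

gear mesh 39/30 = 1.3 → 2333/1.3 = 1794.6 RPM
gear mesh 28/47 = 0.59574 → 1794.6/0.59574 = 3012.4 RPM
chain 87/30 = 2.9 → 3012.4/2.9 = 1038.8 RPM
belt 39/22 = 1.7727 → 1038.8/1.7727 = 585.96 RPM

586 RPM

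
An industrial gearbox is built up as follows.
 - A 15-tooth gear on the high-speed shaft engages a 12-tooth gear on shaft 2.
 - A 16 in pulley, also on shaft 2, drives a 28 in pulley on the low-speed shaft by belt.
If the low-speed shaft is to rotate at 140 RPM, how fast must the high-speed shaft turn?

Overall ratio R = 0.8 × 1.75 = 1.4.
Required input speed = output speed × R = 140 × 1.4 = 196 RPM.

196 RPM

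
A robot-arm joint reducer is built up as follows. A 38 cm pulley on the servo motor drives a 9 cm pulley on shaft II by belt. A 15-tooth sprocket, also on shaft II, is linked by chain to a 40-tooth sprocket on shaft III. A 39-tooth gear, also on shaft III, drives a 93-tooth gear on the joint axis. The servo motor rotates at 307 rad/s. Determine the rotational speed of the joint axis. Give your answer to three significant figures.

204 rad/s

Belt: ratio = 9/38 = 0.23684, so shaft II turns at 307 / 0.23684 = 1296.2 rad/s.
Chain: ratio = 40/15 = 2.6667, so shaft III turns at 1296.2 / 2.6667 = 486.08 rad/s.
Gear mesh: ratio = 93/39 = 2.3846, so the joint axis turns at 486.08 / 2.3846 = 203.84 rad/s.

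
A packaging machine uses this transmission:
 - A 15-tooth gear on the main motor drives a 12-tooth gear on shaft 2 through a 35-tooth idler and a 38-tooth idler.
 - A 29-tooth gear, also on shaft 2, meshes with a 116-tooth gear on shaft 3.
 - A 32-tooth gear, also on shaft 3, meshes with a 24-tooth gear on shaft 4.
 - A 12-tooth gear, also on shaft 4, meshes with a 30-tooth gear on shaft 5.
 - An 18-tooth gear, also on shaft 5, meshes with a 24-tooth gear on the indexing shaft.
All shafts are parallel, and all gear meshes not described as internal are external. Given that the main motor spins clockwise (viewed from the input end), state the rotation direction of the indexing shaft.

counterclockwise

the main motor → shaft 2: driver → idler → idler → driven is 3 external meshes, 3 reversals → CCW.
shaft 2 → shaft 3: external mesh, 1 reversal → CW.
shaft 3 → shaft 4: external mesh, 1 reversal → CCW.
shaft 4 → shaft 5: external mesh, 1 reversal → CW.
shaft 5 → the indexing shaft: external mesh, 1 reversal → CCW.
7 reversals in total — an odd number — so the indexing shaft turns opposite to the main motor.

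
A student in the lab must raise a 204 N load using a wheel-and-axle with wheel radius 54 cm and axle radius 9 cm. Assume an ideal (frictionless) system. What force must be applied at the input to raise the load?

Wheel-and-axle MA = R/r = 54/9 = 6.
Effort = load / MA = 204 / 6 = 34 N.

34 N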